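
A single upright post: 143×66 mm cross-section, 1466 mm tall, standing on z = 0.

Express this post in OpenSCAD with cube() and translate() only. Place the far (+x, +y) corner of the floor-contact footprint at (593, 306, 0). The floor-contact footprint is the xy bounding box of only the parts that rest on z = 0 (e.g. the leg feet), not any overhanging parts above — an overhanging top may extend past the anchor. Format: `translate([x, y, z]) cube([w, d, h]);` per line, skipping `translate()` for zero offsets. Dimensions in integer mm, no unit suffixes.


translate([450, 240, 0]) cube([143, 66, 1466]);


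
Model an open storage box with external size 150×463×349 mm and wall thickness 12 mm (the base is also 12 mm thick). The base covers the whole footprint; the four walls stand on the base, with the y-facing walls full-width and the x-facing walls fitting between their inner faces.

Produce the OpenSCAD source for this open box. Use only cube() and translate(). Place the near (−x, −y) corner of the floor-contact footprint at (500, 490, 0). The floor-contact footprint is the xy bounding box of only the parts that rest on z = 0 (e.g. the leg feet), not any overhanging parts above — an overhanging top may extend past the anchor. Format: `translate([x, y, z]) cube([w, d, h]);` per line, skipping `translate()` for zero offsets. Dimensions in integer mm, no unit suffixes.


translate([500, 490, 0]) cube([150, 463, 12]);
translate([500, 490, 12]) cube([150, 12, 337]);
translate([500, 941, 12]) cube([150, 12, 337]);
translate([500, 502, 12]) cube([12, 439, 337]);
translate([638, 502, 12]) cube([12, 439, 337]);


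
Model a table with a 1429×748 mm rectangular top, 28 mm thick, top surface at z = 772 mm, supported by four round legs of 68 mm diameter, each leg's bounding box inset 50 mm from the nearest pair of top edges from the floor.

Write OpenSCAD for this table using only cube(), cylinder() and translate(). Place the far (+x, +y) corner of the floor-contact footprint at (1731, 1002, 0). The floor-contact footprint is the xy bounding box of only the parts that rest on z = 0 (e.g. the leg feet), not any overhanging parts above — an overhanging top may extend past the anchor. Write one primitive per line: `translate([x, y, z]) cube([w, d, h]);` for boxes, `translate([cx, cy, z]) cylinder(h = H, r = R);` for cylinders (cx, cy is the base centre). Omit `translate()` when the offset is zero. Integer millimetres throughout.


// leg_h = 772 - 28 = 744
translate([352, 304, 744]) cube([1429, 748, 28]);
translate([436, 388, 0]) cylinder(h = 744, r = 34);
translate([1697, 388, 0]) cylinder(h = 744, r = 34);
translate([436, 968, 0]) cylinder(h = 744, r = 34);
translate([1697, 968, 0]) cylinder(h = 744, r = 34);


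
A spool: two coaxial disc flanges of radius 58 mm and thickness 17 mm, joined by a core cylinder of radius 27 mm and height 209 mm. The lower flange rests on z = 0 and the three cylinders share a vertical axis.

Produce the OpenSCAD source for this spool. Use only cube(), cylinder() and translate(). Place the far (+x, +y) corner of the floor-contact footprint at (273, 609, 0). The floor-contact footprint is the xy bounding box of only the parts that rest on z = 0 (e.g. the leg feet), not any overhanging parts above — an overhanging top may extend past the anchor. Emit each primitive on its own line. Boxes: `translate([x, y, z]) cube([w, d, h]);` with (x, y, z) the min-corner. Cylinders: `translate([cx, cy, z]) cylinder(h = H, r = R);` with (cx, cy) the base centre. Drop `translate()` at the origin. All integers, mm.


translate([215, 551, 0]) cylinder(h = 17, r = 58);
translate([215, 551, 17]) cylinder(h = 209, r = 27);
translate([215, 551, 226]) cylinder(h = 17, r = 58);


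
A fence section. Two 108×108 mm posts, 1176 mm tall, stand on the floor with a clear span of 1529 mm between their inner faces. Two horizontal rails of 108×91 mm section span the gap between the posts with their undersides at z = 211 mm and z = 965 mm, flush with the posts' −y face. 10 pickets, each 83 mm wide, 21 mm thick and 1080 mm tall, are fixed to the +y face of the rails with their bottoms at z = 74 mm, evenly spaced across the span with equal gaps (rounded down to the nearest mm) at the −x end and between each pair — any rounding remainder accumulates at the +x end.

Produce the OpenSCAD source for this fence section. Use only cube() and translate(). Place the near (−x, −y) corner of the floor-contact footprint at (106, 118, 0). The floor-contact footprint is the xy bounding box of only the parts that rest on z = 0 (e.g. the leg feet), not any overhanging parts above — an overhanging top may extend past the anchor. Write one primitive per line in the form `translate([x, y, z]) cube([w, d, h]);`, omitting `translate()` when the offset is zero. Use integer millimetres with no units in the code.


translate([106, 118, 0]) cube([108, 108, 1176]);
translate([1743, 118, 0]) cube([108, 108, 1176]);
translate([214, 118, 211]) cube([1529, 108, 91]);
translate([214, 118, 965]) cube([1529, 108, 91]);
translate([277, 226, 74]) cube([83, 21, 1080]);
translate([423, 226, 74]) cube([83, 21, 1080]);
translate([569, 226, 74]) cube([83, 21, 1080]);
translate([715, 226, 74]) cube([83, 21, 1080]);
translate([861, 226, 74]) cube([83, 21, 1080]);
translate([1007, 226, 74]) cube([83, 21, 1080]);
translate([1153, 226, 74]) cube([83, 21, 1080]);
translate([1299, 226, 74]) cube([83, 21, 1080]);
translate([1445, 226, 74]) cube([83, 21, 1080]);
translate([1591, 226, 74]) cube([83, 21, 1080]);


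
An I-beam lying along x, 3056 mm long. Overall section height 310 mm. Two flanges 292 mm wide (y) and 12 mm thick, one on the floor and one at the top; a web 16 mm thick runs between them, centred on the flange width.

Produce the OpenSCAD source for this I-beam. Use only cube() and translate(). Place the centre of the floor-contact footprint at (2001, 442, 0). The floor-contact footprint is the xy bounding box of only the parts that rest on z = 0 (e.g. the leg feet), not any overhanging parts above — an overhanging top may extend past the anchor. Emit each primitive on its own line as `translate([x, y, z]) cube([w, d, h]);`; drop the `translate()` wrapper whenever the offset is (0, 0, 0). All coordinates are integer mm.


translate([473, 296, 0]) cube([3056, 292, 12]);
translate([473, 434, 12]) cube([3056, 16, 286]);
translate([473, 296, 298]) cube([3056, 292, 12]);


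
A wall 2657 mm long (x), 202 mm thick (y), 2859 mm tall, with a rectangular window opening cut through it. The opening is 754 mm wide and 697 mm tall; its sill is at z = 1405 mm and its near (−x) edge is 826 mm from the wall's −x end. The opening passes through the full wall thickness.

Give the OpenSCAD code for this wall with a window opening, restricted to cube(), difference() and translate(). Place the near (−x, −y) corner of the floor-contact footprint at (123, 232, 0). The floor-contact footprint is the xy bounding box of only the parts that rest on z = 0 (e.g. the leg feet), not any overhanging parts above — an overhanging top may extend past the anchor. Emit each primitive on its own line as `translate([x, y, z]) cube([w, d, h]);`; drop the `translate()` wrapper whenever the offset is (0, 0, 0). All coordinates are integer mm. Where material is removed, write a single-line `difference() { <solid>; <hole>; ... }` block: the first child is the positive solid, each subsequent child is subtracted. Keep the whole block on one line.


difference() { translate([123, 232, 0]) cube([2657, 202, 2859]); translate([949, 232, 1405]) cube([754, 202, 697]); }


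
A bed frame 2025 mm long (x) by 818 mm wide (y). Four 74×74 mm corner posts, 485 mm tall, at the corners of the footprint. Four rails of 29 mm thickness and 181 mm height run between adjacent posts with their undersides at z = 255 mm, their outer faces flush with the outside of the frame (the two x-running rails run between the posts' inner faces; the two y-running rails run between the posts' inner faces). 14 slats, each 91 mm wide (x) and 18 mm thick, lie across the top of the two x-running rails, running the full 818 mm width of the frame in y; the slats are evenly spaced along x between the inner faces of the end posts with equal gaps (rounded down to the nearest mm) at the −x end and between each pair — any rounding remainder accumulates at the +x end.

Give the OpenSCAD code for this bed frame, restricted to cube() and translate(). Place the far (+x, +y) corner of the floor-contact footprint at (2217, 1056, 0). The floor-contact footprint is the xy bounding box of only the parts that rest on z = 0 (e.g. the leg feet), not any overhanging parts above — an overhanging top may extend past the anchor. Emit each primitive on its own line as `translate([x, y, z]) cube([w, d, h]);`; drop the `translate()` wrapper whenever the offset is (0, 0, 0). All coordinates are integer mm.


// slat z = rail_z + rail_h = 255 + 181 = 436
// slat gap = ⌊(1877 − 14·91) / 15⌋ = 40
translate([192, 238, 0]) cube([74, 74, 485]);
translate([192, 982, 0]) cube([74, 74, 485]);
translate([2143, 238, 0]) cube([74, 74, 485]);
translate([2143, 982, 0]) cube([74, 74, 485]);
translate([266, 238, 255]) cube([1877, 29, 181]);
translate([266, 1027, 255]) cube([1877, 29, 181]);
translate([192, 312, 255]) cube([29, 670, 181]);
translate([2188, 312, 255]) cube([29, 670, 181]);
translate([306, 238, 436]) cube([91, 818, 18]);
translate([437, 238, 436]) cube([91, 818, 18]);
translate([568, 238, 436]) cube([91, 818, 18]);
translate([699, 238, 436]) cube([91, 818, 18]);
translate([830, 238, 436]) cube([91, 818, 18]);
translate([961, 238, 436]) cube([91, 818, 18]);
translate([1092, 238, 436]) cube([91, 818, 18]);
translate([1223, 238, 436]) cube([91, 818, 18]);
translate([1354, 238, 436]) cube([91, 818, 18]);
translate([1485, 238, 436]) cube([91, 818, 18]);
translate([1616, 238, 436]) cube([91, 818, 18]);
translate([1747, 238, 436]) cube([91, 818, 18]);
translate([1878, 238, 436]) cube([91, 818, 18]);
translate([2009, 238, 436]) cube([91, 818, 18]);


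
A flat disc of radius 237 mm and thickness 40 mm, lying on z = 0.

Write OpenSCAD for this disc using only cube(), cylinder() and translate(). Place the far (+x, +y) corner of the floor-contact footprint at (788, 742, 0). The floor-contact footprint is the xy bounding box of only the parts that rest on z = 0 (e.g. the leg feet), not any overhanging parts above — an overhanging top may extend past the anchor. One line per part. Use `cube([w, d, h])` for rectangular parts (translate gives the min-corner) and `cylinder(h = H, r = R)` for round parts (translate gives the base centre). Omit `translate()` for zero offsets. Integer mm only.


translate([551, 505, 0]) cylinder(h = 40, r = 237);


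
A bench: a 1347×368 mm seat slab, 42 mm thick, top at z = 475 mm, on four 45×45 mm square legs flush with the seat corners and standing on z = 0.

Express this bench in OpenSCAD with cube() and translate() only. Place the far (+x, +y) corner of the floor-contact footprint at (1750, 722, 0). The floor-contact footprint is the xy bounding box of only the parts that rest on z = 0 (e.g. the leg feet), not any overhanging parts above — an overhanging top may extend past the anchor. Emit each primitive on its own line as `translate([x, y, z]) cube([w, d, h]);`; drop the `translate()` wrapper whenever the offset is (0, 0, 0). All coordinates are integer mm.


translate([403, 354, 433]) cube([1347, 368, 42]);
translate([403, 354, 0]) cube([45, 45, 433]);
translate([403, 677, 0]) cube([45, 45, 433]);
translate([1705, 354, 0]) cube([45, 45, 433]);
translate([1705, 677, 0]) cube([45, 45, 433]);


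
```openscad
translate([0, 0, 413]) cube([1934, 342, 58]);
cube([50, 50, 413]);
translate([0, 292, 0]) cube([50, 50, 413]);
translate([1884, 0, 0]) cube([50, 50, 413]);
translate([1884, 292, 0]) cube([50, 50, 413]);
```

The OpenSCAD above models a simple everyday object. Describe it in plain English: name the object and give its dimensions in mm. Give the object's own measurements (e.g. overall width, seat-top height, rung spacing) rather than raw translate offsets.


A bench: a 1934×342 mm seat slab, 58 mm thick, top at z = 471 mm, on four 50×50 mm square legs flush with the seat corners and standing on z = 0.


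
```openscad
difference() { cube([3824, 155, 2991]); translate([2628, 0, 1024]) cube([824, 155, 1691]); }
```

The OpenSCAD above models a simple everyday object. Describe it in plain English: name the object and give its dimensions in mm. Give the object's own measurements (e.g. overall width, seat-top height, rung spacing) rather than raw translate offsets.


A wall 3824 mm long (x), 155 mm thick (y), 2991 mm tall, with a rectangular window opening cut through it. The opening is 824 mm wide and 1691 mm tall; its sill is at z = 1024 mm and its near (−x) edge is 2628 mm from the wall's −x end. The opening passes through the full wall thickness.


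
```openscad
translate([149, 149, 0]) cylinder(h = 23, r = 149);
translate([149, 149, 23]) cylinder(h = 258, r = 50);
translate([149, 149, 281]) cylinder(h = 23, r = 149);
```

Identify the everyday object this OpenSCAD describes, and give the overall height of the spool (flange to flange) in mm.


A spool. The overall height is 304 mm.

Three coaxial cylinders, large–small–large — a spool. Two 23 mm flanges and a 258 mm core give 23 + 258 + 23 = 304 mm.


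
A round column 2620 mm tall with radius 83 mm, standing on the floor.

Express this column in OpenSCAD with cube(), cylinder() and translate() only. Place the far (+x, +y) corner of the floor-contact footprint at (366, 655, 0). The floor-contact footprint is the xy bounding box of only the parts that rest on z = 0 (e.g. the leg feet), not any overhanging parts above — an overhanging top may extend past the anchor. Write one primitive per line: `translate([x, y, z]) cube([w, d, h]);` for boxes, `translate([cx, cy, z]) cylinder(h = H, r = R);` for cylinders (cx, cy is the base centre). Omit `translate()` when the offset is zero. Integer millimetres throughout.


translate([283, 572, 0]) cylinder(h = 2620, r = 83);


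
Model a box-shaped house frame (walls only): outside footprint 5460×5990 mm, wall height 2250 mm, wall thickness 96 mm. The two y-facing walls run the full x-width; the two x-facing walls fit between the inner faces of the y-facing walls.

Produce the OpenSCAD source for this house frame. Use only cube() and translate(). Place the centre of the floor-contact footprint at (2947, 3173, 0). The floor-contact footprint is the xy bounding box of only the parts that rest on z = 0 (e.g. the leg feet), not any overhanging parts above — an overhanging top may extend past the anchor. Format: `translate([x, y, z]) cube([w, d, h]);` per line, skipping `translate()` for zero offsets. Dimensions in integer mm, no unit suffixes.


translate([217, 178, 0]) cube([5460, 96, 2250]);
translate([217, 6072, 0]) cube([5460, 96, 2250]);
translate([217, 274, 0]) cube([96, 5798, 2250]);
translate([5581, 274, 0]) cube([96, 5798, 2250]);


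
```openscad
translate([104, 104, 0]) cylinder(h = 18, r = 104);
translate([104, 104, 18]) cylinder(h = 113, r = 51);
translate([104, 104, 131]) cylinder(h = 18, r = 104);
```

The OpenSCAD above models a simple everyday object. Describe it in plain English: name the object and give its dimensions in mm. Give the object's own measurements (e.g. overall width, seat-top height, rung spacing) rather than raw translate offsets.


A spool: two coaxial disc flanges of radius 104 mm and thickness 18 mm, joined by a core cylinder of radius 51 mm and height 113 mm. The lower flange rests on z = 0 and the three cylinders share a vertical axis.


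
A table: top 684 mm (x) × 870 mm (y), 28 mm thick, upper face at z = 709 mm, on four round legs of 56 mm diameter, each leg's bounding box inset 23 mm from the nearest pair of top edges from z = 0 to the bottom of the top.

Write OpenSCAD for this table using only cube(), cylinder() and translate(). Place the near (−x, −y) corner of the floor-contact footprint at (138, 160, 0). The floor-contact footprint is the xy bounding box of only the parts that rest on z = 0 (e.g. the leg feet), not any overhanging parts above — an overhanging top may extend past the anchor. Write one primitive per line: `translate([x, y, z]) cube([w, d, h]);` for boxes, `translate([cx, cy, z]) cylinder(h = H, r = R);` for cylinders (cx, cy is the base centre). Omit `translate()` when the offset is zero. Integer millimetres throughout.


translate([115, 137, 681]) cube([684, 870, 28]);
translate([166, 188, 0]) cylinder(h = 681, r = 28);
translate([748, 188, 0]) cylinder(h = 681, r = 28);
translate([166, 956, 0]) cylinder(h = 681, r = 28);
translate([748, 956, 0]) cylinder(h = 681, r = 28);


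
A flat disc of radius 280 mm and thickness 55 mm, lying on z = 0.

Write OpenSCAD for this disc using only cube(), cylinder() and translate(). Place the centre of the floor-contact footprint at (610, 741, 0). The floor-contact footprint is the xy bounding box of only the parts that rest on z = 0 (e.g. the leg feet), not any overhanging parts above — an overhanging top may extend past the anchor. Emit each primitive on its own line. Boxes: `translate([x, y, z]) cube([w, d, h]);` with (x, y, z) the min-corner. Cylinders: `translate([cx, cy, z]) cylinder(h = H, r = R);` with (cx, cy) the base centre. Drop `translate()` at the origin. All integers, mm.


translate([610, 741, 0]) cylinder(h = 55, r = 280);


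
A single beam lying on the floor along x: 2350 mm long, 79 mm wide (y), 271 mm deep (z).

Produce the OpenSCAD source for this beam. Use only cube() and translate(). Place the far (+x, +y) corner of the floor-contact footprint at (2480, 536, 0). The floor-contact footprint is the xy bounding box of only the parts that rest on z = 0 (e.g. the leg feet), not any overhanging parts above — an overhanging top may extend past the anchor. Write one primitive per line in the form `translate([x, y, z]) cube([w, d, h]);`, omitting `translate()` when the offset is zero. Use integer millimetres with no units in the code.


translate([130, 457, 0]) cube([2350, 79, 271]);


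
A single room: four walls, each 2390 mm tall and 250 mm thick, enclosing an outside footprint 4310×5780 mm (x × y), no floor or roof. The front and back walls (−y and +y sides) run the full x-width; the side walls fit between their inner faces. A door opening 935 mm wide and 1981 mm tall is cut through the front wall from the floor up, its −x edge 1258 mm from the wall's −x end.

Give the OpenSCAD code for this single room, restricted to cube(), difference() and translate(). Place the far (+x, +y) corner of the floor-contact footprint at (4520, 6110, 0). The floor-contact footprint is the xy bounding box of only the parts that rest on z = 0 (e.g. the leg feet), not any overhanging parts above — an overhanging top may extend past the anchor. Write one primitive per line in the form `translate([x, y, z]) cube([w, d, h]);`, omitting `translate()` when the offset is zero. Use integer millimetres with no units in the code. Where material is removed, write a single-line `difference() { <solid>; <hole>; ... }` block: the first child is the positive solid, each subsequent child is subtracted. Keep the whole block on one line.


difference() { translate([210, 330, 0]) cube([4310, 250, 2390]); translate([1468, 330, 0]) cube([935, 250, 1981]); }
translate([210, 5860, 0]) cube([4310, 250, 2390]);
translate([210, 580, 0]) cube([250, 5280, 2390]);
translate([4270, 580, 0]) cube([250, 5280, 2390]);


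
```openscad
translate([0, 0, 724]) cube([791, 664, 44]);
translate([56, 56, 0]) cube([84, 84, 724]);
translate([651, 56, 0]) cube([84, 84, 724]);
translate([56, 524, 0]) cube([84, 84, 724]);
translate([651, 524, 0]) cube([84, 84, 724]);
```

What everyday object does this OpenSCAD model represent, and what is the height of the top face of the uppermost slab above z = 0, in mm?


A table. The table height is 768 mm.

A 791×664×44 slab sits at z = 724 on four 84 mm square posts — a table. The top surface is at 724 + 44 = 768 mm.


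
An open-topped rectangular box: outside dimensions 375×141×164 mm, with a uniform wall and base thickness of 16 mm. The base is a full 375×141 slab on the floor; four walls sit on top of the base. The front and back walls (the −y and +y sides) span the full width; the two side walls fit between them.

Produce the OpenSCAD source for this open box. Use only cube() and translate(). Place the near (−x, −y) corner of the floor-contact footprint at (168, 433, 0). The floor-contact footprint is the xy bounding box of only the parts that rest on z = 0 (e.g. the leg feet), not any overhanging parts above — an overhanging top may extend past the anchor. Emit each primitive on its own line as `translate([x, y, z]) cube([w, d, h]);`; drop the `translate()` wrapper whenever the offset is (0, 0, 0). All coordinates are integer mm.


translate([168, 433, 0]) cube([375, 141, 16]);
translate([168, 433, 16]) cube([375, 16, 148]);
translate([168, 558, 16]) cube([375, 16, 148]);
translate([168, 449, 16]) cube([16, 109, 148]);
translate([527, 449, 16]) cube([16, 109, 148]);


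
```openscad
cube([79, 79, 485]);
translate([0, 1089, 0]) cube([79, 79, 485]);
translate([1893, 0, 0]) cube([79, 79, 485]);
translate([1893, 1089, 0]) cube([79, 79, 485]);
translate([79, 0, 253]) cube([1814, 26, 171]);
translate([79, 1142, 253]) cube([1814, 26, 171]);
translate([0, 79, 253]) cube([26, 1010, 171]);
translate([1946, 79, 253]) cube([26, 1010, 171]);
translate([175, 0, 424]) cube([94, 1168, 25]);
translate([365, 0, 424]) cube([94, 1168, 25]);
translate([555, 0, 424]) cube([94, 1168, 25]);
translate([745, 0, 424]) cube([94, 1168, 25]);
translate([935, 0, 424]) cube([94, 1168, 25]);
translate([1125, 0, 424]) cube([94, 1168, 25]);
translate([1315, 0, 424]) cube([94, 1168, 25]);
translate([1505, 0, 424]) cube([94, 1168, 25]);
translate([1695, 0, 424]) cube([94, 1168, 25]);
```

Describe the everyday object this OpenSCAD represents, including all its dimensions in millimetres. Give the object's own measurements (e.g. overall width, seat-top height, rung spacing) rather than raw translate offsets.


A bed frame 1972 mm long (x) by 1168 mm wide (y). Four 79×79 mm corner posts, 485 mm tall, at the corners of the footprint. Four rails of 26 mm thickness and 171 mm height run between adjacent posts with their undersides at z = 253 mm, their outer faces flush with the outside of the frame (the two x-running rails run between the posts' inner faces; the two y-running rails run between the posts' inner faces). 9 slats, each 94 mm wide (x) and 25 mm thick, lie across the top of the two x-running rails, running the full 1168 mm width of the frame in y; along x they sit between the end posts with a 96 mm gap after the −x posts and between neighbouring slats, leaving 104 mm before the +x posts.


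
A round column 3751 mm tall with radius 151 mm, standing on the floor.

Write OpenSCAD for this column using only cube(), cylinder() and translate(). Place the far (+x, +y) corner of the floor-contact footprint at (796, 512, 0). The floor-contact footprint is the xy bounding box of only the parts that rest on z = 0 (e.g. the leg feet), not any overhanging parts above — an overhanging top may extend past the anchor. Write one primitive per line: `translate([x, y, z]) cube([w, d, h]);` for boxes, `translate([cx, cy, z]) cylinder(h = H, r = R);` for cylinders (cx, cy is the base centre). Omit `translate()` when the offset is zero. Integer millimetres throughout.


translate([645, 361, 0]) cylinder(h = 3751, r = 151);


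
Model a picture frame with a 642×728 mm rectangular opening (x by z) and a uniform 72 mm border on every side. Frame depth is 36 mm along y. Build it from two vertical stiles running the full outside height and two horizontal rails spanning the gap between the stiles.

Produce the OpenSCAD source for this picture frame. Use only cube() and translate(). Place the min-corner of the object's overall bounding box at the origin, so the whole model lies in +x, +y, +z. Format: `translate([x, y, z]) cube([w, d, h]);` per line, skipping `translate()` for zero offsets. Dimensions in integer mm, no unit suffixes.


cube([72, 36, 872]);
translate([714, 0, 0]) cube([72, 36, 872]);
translate([72, 0, 0]) cube([642, 36, 72]);
translate([72, 0, 800]) cube([642, 36, 72]);


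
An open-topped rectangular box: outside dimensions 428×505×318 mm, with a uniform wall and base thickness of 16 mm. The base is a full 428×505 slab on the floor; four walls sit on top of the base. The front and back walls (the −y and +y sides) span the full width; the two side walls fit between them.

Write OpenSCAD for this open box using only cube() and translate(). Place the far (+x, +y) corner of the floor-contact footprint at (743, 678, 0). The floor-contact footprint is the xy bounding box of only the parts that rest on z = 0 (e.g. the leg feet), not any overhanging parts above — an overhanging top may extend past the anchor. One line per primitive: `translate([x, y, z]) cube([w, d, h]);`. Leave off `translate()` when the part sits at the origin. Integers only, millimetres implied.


translate([315, 173, 0]) cube([428, 505, 16]);
translate([315, 173, 16]) cube([428, 16, 302]);
translate([315, 662, 16]) cube([428, 16, 302]);
translate([315, 189, 16]) cube([16, 473, 302]);
translate([727, 189, 16]) cube([16, 473, 302]);


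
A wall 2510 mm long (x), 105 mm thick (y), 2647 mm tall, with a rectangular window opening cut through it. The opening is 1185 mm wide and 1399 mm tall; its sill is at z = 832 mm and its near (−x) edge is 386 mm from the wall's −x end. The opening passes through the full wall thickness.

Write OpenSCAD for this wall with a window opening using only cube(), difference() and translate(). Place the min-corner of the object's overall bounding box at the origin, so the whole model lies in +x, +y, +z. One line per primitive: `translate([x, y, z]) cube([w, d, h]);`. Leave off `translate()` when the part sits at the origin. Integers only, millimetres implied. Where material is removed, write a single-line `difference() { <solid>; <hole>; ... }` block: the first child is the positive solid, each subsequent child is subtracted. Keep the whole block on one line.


difference() { cube([2510, 105, 2647]); translate([386, 0, 832]) cube([1185, 105, 1399]); }


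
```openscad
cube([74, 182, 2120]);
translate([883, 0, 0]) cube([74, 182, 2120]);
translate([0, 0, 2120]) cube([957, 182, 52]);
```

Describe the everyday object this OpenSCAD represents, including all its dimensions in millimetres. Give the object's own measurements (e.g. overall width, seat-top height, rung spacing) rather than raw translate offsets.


A door frame. The clear opening is 809 mm wide and 2120 mm high. Two 74 mm wide jambs, 182 mm deep, stand either side of the opening from the floor to the top of the opening. A 52 mm thick head sits across the top of both jambs, spanning the full outside width of the frame.


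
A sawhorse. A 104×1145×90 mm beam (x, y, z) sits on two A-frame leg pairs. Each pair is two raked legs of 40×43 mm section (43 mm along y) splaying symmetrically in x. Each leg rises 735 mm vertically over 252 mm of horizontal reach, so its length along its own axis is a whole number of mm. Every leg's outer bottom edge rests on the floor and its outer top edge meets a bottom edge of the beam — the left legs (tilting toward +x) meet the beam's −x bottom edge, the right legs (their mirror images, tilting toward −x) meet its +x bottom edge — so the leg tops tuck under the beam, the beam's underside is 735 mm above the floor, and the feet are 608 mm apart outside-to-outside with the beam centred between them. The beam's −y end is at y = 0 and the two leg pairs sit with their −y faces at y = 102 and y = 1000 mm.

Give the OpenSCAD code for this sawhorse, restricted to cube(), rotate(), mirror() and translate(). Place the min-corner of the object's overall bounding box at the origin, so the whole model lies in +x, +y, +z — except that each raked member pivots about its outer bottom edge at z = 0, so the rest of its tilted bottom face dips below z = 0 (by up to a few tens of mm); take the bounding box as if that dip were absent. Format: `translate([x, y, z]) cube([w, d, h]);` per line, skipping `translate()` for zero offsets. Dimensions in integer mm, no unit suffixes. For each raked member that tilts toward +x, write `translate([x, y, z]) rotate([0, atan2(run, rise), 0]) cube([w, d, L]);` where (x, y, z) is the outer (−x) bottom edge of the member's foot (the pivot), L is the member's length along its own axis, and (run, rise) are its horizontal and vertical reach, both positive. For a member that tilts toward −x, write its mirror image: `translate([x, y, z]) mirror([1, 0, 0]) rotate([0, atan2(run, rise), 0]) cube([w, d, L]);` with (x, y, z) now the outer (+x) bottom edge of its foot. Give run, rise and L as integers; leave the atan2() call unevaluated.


// leg length = √(252² + 735²) = 777
// right-leg outer foot x = 2·252 + 104 = 608
// beam min-corner = (252, 0, 735)
translate([252, 0, 735]) cube([104, 1145, 90]);
translate([0, 102, 0]) rotate([0, atan2(252, 735), 0]) cube([40, 43, 777]);
translate([608, 102, 0]) mirror([1, 0, 0]) rotate([0, atan2(252, 735), 0]) cube([40, 43, 777]);
translate([0, 1000, 0]) rotate([0, atan2(252, 735), 0]) cube([40, 43, 777]);
translate([608, 1000, 0]) mirror([1, 0, 0]) rotate([0, atan2(252, 735), 0]) cube([40, 43, 777]);


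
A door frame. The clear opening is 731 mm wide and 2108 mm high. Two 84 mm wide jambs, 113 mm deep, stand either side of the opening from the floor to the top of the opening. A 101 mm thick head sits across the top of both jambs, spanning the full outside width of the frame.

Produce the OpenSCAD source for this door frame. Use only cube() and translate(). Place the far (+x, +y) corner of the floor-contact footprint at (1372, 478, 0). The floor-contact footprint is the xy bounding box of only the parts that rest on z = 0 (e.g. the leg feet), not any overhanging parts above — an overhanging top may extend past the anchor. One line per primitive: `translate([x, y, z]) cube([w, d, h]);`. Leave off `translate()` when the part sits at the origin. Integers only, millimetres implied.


translate([473, 365, 0]) cube([84, 113, 2108]);
translate([1288, 365, 0]) cube([84, 113, 2108]);
translate([473, 365, 2108]) cube([899, 113, 101]);


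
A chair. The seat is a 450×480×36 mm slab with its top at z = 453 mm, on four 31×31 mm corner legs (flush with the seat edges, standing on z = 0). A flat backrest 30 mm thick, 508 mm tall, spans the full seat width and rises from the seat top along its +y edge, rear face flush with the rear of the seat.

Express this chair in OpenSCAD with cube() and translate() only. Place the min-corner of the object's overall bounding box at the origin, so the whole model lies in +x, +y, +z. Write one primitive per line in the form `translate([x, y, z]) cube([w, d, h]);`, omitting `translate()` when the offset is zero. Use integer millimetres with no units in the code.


// leg_h = 453 - 36 = 417
translate([0, 0, 417]) cube([450, 480, 36]);
cube([31, 31, 417]);
translate([419, 0, 0]) cube([31, 31, 417]);
translate([0, 449, 0]) cube([31, 31, 417]);
translate([419, 449, 0]) cube([31, 31, 417]);
translate([0, 450, 453]) cube([450, 30, 508]);


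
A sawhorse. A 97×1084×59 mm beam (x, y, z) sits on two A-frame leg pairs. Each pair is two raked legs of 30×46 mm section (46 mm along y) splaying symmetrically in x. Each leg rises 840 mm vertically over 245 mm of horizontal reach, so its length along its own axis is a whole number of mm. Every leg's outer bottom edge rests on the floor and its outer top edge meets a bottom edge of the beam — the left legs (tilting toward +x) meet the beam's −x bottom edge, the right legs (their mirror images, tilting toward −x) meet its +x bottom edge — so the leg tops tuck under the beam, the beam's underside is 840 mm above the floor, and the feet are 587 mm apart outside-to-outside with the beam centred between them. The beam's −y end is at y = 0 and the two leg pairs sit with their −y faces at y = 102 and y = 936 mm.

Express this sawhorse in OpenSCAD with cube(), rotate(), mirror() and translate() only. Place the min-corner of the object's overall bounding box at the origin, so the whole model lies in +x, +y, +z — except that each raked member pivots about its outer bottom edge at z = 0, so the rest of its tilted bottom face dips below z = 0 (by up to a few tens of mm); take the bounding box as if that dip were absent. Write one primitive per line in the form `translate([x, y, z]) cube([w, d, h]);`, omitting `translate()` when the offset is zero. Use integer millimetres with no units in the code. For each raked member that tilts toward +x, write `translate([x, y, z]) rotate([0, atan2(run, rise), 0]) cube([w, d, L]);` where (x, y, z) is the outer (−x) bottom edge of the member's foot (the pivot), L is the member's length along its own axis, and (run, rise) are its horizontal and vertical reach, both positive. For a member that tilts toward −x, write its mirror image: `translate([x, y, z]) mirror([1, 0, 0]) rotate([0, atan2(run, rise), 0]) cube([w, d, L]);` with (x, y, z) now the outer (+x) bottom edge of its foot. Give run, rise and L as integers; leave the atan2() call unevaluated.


translate([245, 0, 840]) cube([97, 1084, 59]);
translate([0, 102, 0]) rotate([0, atan2(245, 840), 0]) cube([30, 46, 875]);
translate([587, 102, 0]) mirror([1, 0, 0]) rotate([0, atan2(245, 840), 0]) cube([30, 46, 875]);
translate([0, 936, 0]) rotate([0, atan2(245, 840), 0]) cube([30, 46, 875]);
translate([587, 936, 0]) mirror([1, 0, 0]) rotate([0, atan2(245, 840), 0]) cube([30, 46, 875]);


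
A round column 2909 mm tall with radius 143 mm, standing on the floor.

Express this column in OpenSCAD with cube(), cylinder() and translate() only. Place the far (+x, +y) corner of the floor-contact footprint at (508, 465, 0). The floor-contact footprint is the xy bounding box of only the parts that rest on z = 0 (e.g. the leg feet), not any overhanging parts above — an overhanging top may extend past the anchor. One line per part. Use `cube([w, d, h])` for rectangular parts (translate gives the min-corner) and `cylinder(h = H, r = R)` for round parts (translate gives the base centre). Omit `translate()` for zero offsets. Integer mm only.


translate([365, 322, 0]) cylinder(h = 2909, r = 143);


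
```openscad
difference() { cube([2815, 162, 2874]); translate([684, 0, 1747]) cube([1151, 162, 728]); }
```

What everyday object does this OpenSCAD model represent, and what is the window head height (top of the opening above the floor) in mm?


A wall with a window opening. The window head height is 2475 mm.

A wall with a rectangular opening subtracted — a window. Sill at z = 1747, opening 728 mm tall, so the head is at 1747 + 728 = 2475 mm.


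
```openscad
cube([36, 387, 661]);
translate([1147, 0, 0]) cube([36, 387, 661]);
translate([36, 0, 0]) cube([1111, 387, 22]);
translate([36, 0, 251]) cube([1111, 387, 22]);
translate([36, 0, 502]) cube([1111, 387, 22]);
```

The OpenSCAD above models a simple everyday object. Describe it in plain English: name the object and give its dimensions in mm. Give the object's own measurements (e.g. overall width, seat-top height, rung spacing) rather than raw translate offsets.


An open bookshelf. Two side panels, each 36 mm thick, 387 mm deep and 661 mm tall, stand 1183 mm apart (outside-to-outside). Between them sit 3 shelves, each 22 mm thick and 387 mm deep, spanning the full gap between the sides. The bottom shelf rests on the floor (its underside at z = 0) and the clear gap between one shelf's top and the next shelf's underside is 229 mm.


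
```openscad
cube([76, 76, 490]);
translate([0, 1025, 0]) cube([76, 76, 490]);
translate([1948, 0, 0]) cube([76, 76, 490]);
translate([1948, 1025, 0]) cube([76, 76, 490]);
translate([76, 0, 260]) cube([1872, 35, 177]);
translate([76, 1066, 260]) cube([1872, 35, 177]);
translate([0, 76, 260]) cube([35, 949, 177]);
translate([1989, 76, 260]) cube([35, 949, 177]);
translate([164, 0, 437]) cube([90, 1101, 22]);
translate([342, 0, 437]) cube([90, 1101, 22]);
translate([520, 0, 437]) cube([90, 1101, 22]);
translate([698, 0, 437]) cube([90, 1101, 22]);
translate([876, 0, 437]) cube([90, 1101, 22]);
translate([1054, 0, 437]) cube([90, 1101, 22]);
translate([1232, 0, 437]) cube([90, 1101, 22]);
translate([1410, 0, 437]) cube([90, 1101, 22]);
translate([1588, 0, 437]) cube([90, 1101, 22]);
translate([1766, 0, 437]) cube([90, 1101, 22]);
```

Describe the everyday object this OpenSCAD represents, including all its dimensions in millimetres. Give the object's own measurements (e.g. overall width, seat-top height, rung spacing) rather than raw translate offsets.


A bed frame 2024 mm long (x) by 1101 mm wide (y). Four 76×76 mm corner posts, 490 mm tall, at the corners of the footprint. Four rails of 35 mm thickness and 177 mm height run between adjacent posts with their undersides at z = 260 mm, their outer faces flush with the outside of the frame (the two x-running rails run between the posts' inner faces; the two y-running rails run between the posts' inner faces). 10 slats, each 90 mm wide (x) and 22 mm thick, lie across the top of the two x-running rails, running the full 1101 mm width of the frame in y; along x they sit between the end posts with a 88 mm gap after the −x posts and between neighbouring slats, leaving 92 mm before the +x posts.


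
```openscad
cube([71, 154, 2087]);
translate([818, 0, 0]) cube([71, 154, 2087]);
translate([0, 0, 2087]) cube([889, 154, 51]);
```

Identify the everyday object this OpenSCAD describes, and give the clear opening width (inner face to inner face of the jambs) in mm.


A door frame. The clear opening width is 747 mm.

Two 2087 mm tall posts with a header on top — a door frame. The left jamb is 71 mm wide at x = 0; the right jamb starts at x = 818. The clear opening is 818 − 71 = 747 mm.


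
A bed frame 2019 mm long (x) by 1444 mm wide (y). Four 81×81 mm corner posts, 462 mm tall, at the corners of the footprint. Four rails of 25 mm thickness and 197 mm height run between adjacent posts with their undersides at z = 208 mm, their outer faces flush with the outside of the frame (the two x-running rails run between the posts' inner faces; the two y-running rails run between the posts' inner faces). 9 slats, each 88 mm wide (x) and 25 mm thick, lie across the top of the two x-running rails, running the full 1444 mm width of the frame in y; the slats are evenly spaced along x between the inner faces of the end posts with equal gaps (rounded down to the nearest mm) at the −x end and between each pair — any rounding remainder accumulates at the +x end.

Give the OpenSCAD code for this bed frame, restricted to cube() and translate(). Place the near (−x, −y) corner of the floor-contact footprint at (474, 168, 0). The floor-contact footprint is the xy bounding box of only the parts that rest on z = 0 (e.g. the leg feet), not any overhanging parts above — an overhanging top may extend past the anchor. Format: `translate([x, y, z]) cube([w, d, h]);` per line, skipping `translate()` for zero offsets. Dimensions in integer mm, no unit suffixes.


translate([474, 168, 0]) cube([81, 81, 462]);
translate([474, 1531, 0]) cube([81, 81, 462]);
translate([2412, 168, 0]) cube([81, 81, 462]);
translate([2412, 1531, 0]) cube([81, 81, 462]);
translate([555, 168, 208]) cube([1857, 25, 197]);
translate([555, 1587, 208]) cube([1857, 25, 197]);
translate([474, 249, 208]) cube([25, 1282, 197]);
translate([2468, 249, 208]) cube([25, 1282, 197]);
translate([661, 168, 405]) cube([88, 1444, 25]);
translate([855, 168, 405]) cube([88, 1444, 25]);
translate([1049, 168, 405]) cube([88, 1444, 25]);
translate([1243, 168, 405]) cube([88, 1444, 25]);
translate([1437, 168, 405]) cube([88, 1444, 25]);
translate([1631, 168, 405]) cube([88, 1444, 25]);
translate([1825, 168, 405]) cube([88, 1444, 25]);
translate([2019, 168, 405]) cube([88, 1444, 25]);
translate([2213, 168, 405]) cube([88, 1444, 25]);
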